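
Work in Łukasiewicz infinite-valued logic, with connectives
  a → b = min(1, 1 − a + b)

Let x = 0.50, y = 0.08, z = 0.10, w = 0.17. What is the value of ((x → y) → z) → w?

0.65

x → y = min(1, 1 − 0.50 + 0.08) = min(1, 0.58) = 0.58
(x → y) → z = min(1, 1 − 0.58 + 0.10) = min(1, 0.52) = 0.52
((x → y) → z) → w = min(1, 1 − 0.52 + 0.17) = min(1, 0.65) = 0.65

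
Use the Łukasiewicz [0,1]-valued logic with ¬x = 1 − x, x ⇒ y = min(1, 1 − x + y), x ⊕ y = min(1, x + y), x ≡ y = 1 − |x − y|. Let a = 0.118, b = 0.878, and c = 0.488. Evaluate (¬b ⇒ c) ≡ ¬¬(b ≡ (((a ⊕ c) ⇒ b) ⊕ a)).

0.878

¬b = 1 − 0.878 = 0.122
¬b ⇒ c = min(1, 1 − 0.122 + 0.488) = min(1, 1.366) = 1.000
a ⊕ c = min(1, 0.118 + 0.488) = min(1, 0.606) = 0.606
(a ⊕ c) ⇒ b = min(1, 1 − 0.606 + 0.878) = min(1, 1.272) = 1.000
((a ⊕ c) ⇒ b) ⊕ a = min(1, 1.000 + 0.118) = min(1, 1.118) = 1.000
b ≡ (((a ⊕ c) ⇒ b) ⊕ a) = 1 − |0.878 − 1.000| = 1 − 0.122 = 0.878
¬(b ≡ (((a ⊕ c) ⇒ b) ⊕ a)) = 1 − 0.878 = 0.122
¬¬(b ≡ (((a ⊕ c) ⇒ b) ⊕ a)) = 1 − 0.122 = 0.878
(¬b ⇒ c) ≡ ¬¬(b ≡ (((a ⊕ c) ⇒ b) ⊕ a)) = 1 − |1.000 − 0.878| = 1 − 0.122 = 0.878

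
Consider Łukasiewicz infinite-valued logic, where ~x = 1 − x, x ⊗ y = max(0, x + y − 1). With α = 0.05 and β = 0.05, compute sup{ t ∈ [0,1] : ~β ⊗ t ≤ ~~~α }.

1.00

~β = 1 − 0.05 = 0.95
So the left factor is ~β = 0.95.
~α = 1 − 0.05 = 0.95
~~α = 1 − 0.95 = 0.05
~~~α = 1 − 0.05 = 0.95
So the right-hand bound is ~~~α = 0.95.
The residuum of the Łukasiewicz t-norm gives the supremum: min(1, 1 − 0.95 + 0.95).
1 − 0.95 + 0.95 = 1.00, so t = min(1, 1.00) = 1.00.
Check: 0.95 ⊗ 1.00 = max(0, 0.95) = 0.95 ≤ 0.95.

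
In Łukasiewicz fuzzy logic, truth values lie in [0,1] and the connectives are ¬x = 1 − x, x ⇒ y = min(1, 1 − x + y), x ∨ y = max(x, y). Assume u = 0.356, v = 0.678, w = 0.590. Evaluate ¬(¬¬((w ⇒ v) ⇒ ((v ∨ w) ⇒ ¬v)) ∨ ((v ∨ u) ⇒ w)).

w ⇒ v = min(1, 1 − 0.590 + 0.678) = min(1, 1.088) = 1.000
v ∨ w = max(0.678, 0.590) = 0.678
¬v = 1 − 0.678 = 0.322
(v ∨ w) ⇒ ¬v = min(1, 1 − 0.678 + 0.322) = min(1, 0.644) = 0.644
(w ⇒ v) ⇒ ((v ∨ w) ⇒ ¬v) = min(1, 1 − 1.000 + 0.644) = min(1, 0.644) = 0.644
¬((w ⇒ v) ⇒ ((v ∨ w) ⇒ ¬v)) = 1 − 0.644 = 0.356
¬¬((w ⇒ v) ⇒ ((v ∨ w) ⇒ ¬v)) = 1 − 0.356 = 0.644
v ∨ u = max(0.678, 0.356) = 0.678
(v ∨ u) ⇒ w = min(1, 1 − 0.678 + 0.590) = min(1, 0.912) = 0.912
¬¬((w ⇒ v) ⇒ ((v ∨ w) ⇒ ¬v)) ∨ ((v ∨ u) ⇒ w) = max(0.644, 0.912) = 0.912
¬(¬¬((w ⇒ v) ⇒ ((v ∨ w) ⇒ ¬v)) ∨ ((v ∨ u) ⇒ w)) = 1 − 0.912 = 0.088

0.088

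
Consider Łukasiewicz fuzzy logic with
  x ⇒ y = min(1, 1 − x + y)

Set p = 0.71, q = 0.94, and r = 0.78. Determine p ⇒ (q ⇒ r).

q ⇒ r = min(1, 1 − 0.94 + 0.78) = min(1, 0.84) = 0.84
p ⇒ (q ⇒ r) = min(1, 1 − 0.71 + 0.84) = min(1, 1.13) = 1.00

1.00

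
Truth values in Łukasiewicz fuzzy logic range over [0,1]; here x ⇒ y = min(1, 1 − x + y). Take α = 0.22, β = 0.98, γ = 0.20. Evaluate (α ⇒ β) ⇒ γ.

α ⇒ β = min(1, 1 − 0.22 + 0.98) = min(1, 1.76) = 1.00
(α ⇒ β) ⇒ γ = min(1, 1 − 1.00 + 0.20) = min(1, 0.20) = 0.20

0.20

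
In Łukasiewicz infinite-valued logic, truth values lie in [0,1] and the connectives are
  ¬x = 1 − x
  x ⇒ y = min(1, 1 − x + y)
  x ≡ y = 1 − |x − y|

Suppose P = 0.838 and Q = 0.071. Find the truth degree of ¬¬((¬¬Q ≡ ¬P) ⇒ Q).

0.162

¬Q = 1 − 0.071 = 0.929
¬¬Q = 1 − 0.929 = 0.071
¬P = 1 − 0.838 = 0.162
¬¬Q ≡ ¬P = 1 − |0.071 − 0.162| = 1 − 0.091 = 0.909
(¬¬Q ≡ ¬P) ⇒ Q = min(1, 1 − 0.909 + 0.071) = min(1, 0.162) = 0.162
¬((¬¬Q ≡ ¬P) ⇒ Q) = 1 − 0.162 = 0.838
¬¬((¬¬Q ≡ ¬P) ⇒ Q) = 1 − 0.838 = 0.162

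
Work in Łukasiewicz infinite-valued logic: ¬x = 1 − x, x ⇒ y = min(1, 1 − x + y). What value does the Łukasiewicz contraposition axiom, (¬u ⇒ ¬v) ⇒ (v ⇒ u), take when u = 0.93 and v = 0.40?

1.00

¬u = 1 − 0.93 = 0.07
¬v = 1 − 0.40 = 0.60
¬u ⇒ ¬v = min(1, 1 − 0.07 + 0.60) = min(1, 1.53) = 1.00
v ⇒ u = min(1, 1 − 0.40 + 0.93) = min(1, 1.53) = 1.00
(¬u ⇒ ¬v) ⇒ (v ⇒ u) = min(1, 1 − 1.00 + 1.00) = min(1, 1.00) = 1.00
(As expected: an axiom of Ł∞, always 1.)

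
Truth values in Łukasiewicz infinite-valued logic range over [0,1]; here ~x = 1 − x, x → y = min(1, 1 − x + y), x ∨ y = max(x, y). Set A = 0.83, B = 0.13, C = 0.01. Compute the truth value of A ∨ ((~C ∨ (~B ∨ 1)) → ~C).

~C = 1 − 0.01 = 0.99
~B = 1 − 0.13 = 0.87
~B ∨ 1 = max(0.87, 1.00) = 1.00
~C ∨ (~B ∨ 1) = max(0.99, 1.00) = 1.00
(~C ∨ (~B ∨ 1)) → ~C = min(1, 1 − 1.00 + 0.99) = min(1, 0.99) = 0.99
A ∨ ((~C ∨ (~B ∨ 1)) → ~C) = max(0.83, 0.99) = 0.99

0.99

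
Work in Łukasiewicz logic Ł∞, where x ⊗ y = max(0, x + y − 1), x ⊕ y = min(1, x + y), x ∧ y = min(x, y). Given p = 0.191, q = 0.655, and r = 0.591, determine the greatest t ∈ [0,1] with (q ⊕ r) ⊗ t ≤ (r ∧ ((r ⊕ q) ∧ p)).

0.191

q ⊕ r = min(1, 0.655 + 0.591) = min(1, 1.246) = 1.000
So the left factor is q ⊕ r = 1.000.
r ⊕ q = min(1, 0.591 + 0.655) = min(1, 1.246) = 1.000
(r ⊕ q) ∧ p = min(1.000, 0.191) = 0.191
r ∧ ((r ⊕ q) ∧ p) = min(0.591, 0.191) = 0.191
So the right-hand bound is r ∧ ((r ⊕ q) ∧ p) = 0.191.
The residuum of the Łukasiewicz t-norm gives the supremum: min(1, 1 − 1.000 + 0.191).
1 − 1.000 + 0.191 = 0.191, so t = min(1, 0.191) = 0.191.
Check: 1.000 ⊗ 0.191 = max(0, 0.191) = 0.191 ≤ 0.191.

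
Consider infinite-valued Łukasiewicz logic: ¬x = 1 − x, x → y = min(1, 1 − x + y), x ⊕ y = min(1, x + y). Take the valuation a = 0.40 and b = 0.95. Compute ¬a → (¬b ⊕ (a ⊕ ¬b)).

¬a = 1 − 0.40 = 0.60
¬b = 1 − 0.95 = 0.05
a ⊕ ¬b = min(1, 0.40 + 0.05) = min(1, 0.45) = 0.45
¬b ⊕ (a ⊕ ¬b) = min(1, 0.05 + 0.45) = min(1, 0.50) = 0.50
¬a → (¬b ⊕ (a ⊕ ¬b)) = min(1, 1 − 0.60 + 0.50) = min(1, 0.90) = 0.90

0.90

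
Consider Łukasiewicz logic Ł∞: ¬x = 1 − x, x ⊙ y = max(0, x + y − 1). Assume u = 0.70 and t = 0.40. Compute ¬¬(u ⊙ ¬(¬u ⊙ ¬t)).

0.70

¬u = 1 − 0.70 = 0.30
¬t = 1 − 0.40 = 0.60
¬u ⊙ ¬t = max(0, 0.30 + 0.60 − 1) = max(0, -0.10) = 0.00
¬(¬u ⊙ ¬t) = 1 − 0.00 = 1.00
u ⊙ ¬(¬u ⊙ ¬t) = max(0, 0.70 + 1.00 − 1) = max(0, 0.70) = 0.70
¬(u ⊙ ¬(¬u ⊙ ¬t)) = 1 − 0.70 = 0.30
¬¬(u ⊙ ¬(¬u ⊙ ¬t)) = 1 − 0.30 = 0.70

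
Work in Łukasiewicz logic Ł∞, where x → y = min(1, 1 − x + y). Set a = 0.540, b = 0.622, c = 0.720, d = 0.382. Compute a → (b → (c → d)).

c → d = min(1, 1 − 0.720 + 0.382) = min(1, 0.662) = 0.662
b → (c → d) = min(1, 1 − 0.622 + 0.662) = min(1, 1.040) = 1.000
a → (b → (c → d)) = min(1, 1 − 0.540 + 1.000) = min(1, 1.460) = 1.000

1.000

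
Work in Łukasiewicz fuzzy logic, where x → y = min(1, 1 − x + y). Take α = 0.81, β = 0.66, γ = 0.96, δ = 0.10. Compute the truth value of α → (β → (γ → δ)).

γ → δ = min(1, 1 − 0.96 + 0.10) = min(1, 0.14) = 0.14
β → (γ → δ) = min(1, 1 − 0.66 + 0.14) = min(1, 0.48) = 0.48
α → (β → (γ → δ)) = min(1, 1 − 0.81 + 0.48) = min(1, 0.67) = 0.67

0.67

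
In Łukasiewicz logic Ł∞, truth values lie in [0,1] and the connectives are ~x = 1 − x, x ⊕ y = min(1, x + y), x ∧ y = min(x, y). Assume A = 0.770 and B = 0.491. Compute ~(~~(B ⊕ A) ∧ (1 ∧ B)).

B ⊕ A = min(1, 0.491 + 0.770) = min(1, 1.261) = 1.000
~(B ⊕ A) = 1 − 1.000 = 0.000
~~(B ⊕ A) = 1 − 0.000 = 1.000
1 ∧ B = min(1.000, 0.491) = 0.491
~~(B ⊕ A) ∧ (1 ∧ B) = min(1.000, 0.491) = 0.491
~(~~(B ⊕ A) ∧ (1 ∧ B)) = 1 − 0.491 = 0.509

0.509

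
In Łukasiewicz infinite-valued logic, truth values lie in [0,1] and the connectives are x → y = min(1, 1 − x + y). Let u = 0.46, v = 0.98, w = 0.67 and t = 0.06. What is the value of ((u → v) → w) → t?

u → v = min(1, 1 − 0.46 + 0.98) = min(1, 1.52) = 1.00
(u → v) → w = min(1, 1 − 1.00 + 0.67) = min(1, 0.67) = 0.67
((u → v) → w) → t = min(1, 1 − 0.67 + 0.06) = min(1, 0.39) = 0.39

0.39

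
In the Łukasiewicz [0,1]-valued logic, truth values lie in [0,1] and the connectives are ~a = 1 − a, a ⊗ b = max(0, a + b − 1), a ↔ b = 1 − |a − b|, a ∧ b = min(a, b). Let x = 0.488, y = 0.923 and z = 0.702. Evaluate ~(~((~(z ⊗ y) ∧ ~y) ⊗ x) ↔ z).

z ⊗ y = max(0, 0.702 + 0.923 − 1) = max(0, 0.625) = 0.625
~(z ⊗ y) = 1 − 0.625 = 0.375
~y = 1 − 0.923 = 0.077
~(z ⊗ y) ∧ ~y = min(0.375, 0.077) = 0.077
(~(z ⊗ y) ∧ ~y) ⊗ x = max(0, 0.077 + 0.488 − 1) = max(0, -0.435) = 0.000
~((~(z ⊗ y) ∧ ~y) ⊗ x) = 1 − 0.000 = 1.000
~((~(z ⊗ y) ∧ ~y) ⊗ x) ↔ z = 1 − |1.000 − 0.702| = 1 − 0.298 = 0.702
~(~((~(z ⊗ y) ∧ ~y) ⊗ x) ↔ z) = 1 − 0.702 = 0.298

0.298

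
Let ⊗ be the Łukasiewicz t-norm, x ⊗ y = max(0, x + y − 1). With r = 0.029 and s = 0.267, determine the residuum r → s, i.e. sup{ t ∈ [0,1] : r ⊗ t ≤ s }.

1.000

The residuum of the Łukasiewicz t-norm gives the supremum: min(1, 1 − 0.029 + 0.267).
1 − 0.029 + 0.267 = 1.238, so t = min(1, 1.238) = 1.000.
Check: 0.029 ⊗ 1.000 = max(0, 0.029) = 0.029 ≤ 0.267.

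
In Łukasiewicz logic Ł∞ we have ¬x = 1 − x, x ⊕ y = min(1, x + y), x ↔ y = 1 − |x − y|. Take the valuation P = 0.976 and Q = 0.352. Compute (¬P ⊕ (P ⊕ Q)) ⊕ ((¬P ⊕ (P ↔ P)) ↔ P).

¬P = 1 − 0.976 = 0.024
P ⊕ Q = min(1, 0.976 + 0.352) = min(1, 1.328) = 1.000
¬P ⊕ (P ⊕ Q) = min(1, 0.024 + 1.000) = min(1, 1.024) = 1.000
P ↔ P = 1 − |0.976 − 0.976| = 1 − 0.000 = 1.000
¬P ⊕ (P ↔ P) = min(1, 0.024 + 1.000) = min(1, 1.024) = 1.000
(¬P ⊕ (P ↔ P)) ↔ P = 1 − |1.000 − 0.976| = 1 − 0.024 = 0.976
(¬P ⊕ (P ⊕ Q)) ⊕ ((¬P ⊕ (P ↔ P)) ↔ P) = min(1, 1.000 + 0.976) = min(1, 1.976) = 1.000

1.000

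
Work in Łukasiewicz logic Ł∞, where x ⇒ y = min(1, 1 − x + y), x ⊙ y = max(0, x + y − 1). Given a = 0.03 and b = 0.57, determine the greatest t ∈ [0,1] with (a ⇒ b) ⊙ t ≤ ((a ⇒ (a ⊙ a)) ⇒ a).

a ⇒ b = min(1, 1 − 0.03 + 0.57) = min(1, 1.54) = 1.00
So the left factor is a ⇒ b = 1.00.
a ⊙ a = max(0, 0.03 + 0.03 − 1) = max(0, -0.94) = 0.00
a ⇒ (a ⊙ a) = min(1, 1 − 0.03 + 0.00) = min(1, 0.97) = 0.97
(a ⇒ (a ⊙ a)) ⇒ a = min(1, 1 − 0.97 + 0.03) = min(1, 0.06) = 0.06
So the right-hand bound is (a ⇒ (a ⊙ a)) ⇒ a = 0.06.
The residuum of the Łukasiewicz t-norm gives the supremum: min(1, 1 − 1.00 + 0.06).
1 − 1.00 + 0.06 = 0.06, so t = min(1, 0.06) = 0.06.
Check: 1.00 ⊙ 0.06 = max(0, 0.06) = 0.06 ≤ 0.06.

0.06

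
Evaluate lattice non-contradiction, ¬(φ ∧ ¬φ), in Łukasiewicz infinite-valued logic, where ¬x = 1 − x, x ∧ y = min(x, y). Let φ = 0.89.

0.89

¬φ = 1 − 0.89 = 0.11
φ ∧ ¬φ = min(0.89, 0.11) = 0.11
¬(φ ∧ ¬φ) = 1 − 0.11 = 0.89
(The value 0.89 < 1 shows this instance is not satisfied; not a Ł∞-tautology — its value is 1 − min(a, 1−a).)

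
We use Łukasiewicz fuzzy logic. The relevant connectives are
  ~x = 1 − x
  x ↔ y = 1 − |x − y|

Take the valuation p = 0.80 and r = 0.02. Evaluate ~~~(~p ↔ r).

0.18

~p = 1 − 0.80 = 0.20
~p ↔ r = 1 − |0.20 − 0.02| = 1 − 0.18 = 0.82
~(~p ↔ r) = 1 − 0.82 = 0.18
~~(~p ↔ r) = 1 − 0.18 = 0.82
~~~(~p ↔ r) = 1 − 0.82 = 0.18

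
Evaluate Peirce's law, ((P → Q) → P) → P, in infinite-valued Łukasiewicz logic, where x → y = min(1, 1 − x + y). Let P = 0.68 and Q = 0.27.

0.68

P → Q = min(1, 1 − 0.68 + 0.27) = min(1, 0.59) = 0.59
(P → Q) → P = min(1, 1 − 0.59 + 0.68) = min(1, 1.09) = 1.00
((P → Q) → P) → P = min(1, 1 − 1.00 + 0.68) = min(1, 0.68) = 0.68
(The value 0.68 < 1 shows this instance is not satisfied; not a Ł∞-tautology in general.)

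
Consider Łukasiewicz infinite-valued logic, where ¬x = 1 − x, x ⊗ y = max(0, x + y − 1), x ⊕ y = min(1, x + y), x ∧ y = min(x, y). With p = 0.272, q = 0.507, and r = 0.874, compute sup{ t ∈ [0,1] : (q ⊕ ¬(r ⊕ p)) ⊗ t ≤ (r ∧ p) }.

0.765

r ⊕ p = min(1, 0.874 + 0.272) = min(1, 1.146) = 1.000
¬(r ⊕ p) = 1 − 1.000 = 0.000
q ⊕ ¬(r ⊕ p) = min(1, 0.507 + 0.000) = min(1, 0.507) = 0.507
So the left factor is q ⊕ ¬(r ⊕ p) = 0.507.
r ∧ p = min(0.874, 0.272) = 0.272
So the right-hand bound is r ∧ p = 0.272.
The residuum of the Łukasiewicz t-norm gives the supremum: min(1, 1 − 0.507 + 0.272).
1 − 0.507 + 0.272 = 0.765, so t = min(1, 0.765) = 0.765.
Check: 0.507 ⊗ 0.765 = max(0, 0.272) = 0.272 ≤ 0.272.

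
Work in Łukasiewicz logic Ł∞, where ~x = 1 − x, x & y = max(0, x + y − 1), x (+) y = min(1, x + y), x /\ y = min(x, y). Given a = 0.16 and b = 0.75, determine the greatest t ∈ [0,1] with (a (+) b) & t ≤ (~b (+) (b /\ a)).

a (+) b = min(1, 0.16 + 0.75) = min(1, 0.91) = 0.91
So the left factor is a (+) b = 0.91.
~b = 1 − 0.75 = 0.25
b /\ a = min(0.75, 0.16) = 0.16
~b (+) (b /\ a) = min(1, 0.25 + 0.16) = min(1, 0.41) = 0.41
So the right-hand bound is ~b (+) (b /\ a) = 0.41.
The residuum of the Łukasiewicz t-norm gives the supremum: min(1, 1 − 0.91 + 0.41).
1 − 0.91 + 0.41 = 0.50, so t = min(1, 0.50) = 0.50.
Check: 0.91 & 0.50 = max(0, 0.41) = 0.41 ≤ 0.41.

0.50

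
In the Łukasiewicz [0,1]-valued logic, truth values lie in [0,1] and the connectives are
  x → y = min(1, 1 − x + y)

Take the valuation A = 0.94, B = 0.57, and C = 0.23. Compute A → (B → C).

0.72

B → C = min(1, 1 − 0.57 + 0.23) = min(1, 0.66) = 0.66
A → (B → C) = min(1, 1 − 0.94 + 0.66) = min(1, 0.72) = 0.72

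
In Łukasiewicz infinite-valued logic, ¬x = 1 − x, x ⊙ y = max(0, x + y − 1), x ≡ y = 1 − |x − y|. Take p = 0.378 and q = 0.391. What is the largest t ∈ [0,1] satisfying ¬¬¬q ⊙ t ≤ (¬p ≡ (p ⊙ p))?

¬q = 1 − 0.391 = 0.609
¬¬q = 1 − 0.609 = 0.391
¬¬¬q = 1 − 0.391 = 0.609
So the left factor is ¬¬¬q = 0.609.
¬p = 1 − 0.378 = 0.622
p ⊙ p = max(0, 0.378 + 0.378 − 1) = max(0, -0.244) = 0.000
¬p ≡ (p ⊙ p) = 1 − |0.622 − 0.000| = 1 − 0.622 = 0.378
So the right-hand bound is ¬p ≡ (p ⊙ p) = 0.378.
The residuum of the Łukasiewicz t-norm gives the supremum: min(1, 1 − 0.609 + 0.378).
1 − 0.609 + 0.378 = 0.769, so t = min(1, 0.769) = 0.769.
Check: 0.609 ⊙ 0.769 = max(0, 0.378) = 0.378 ≤ 0.378.

0.769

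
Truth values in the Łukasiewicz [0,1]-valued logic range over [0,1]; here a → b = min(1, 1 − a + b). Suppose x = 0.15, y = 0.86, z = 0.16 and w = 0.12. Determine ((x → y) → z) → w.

x → y = min(1, 1 − 0.15 + 0.86) = min(1, 1.71) = 1.00
(x → y) → z = min(1, 1 − 1.00 + 0.16) = min(1, 0.16) = 0.16
((x → y) → z) → w = min(1, 1 − 0.16 + 0.12) = min(1, 0.96) = 0.96

0.96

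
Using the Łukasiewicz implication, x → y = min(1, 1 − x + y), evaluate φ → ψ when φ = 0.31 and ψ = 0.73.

1.00

φ → ψ = min(1, 1 − 0.31 + 0.73) = min(1, 1.42) = 1.00
For comparison, the Gödel implication (1 if x ≤ y else y) would give 1.00.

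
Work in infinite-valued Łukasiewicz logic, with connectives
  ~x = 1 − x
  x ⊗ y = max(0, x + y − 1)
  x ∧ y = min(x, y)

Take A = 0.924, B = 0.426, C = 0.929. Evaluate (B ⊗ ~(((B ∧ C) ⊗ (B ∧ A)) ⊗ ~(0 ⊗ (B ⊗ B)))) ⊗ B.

0.000

B ∧ C = min(0.426, 0.929) = 0.426
B ∧ A = min(0.426, 0.924) = 0.426
(B ∧ C) ⊗ (B ∧ A) = max(0, 0.426 + 0.426 − 1) = max(0, -0.148) = 0.000
B ⊗ B = max(0, 0.426 + 0.426 − 1) = max(0, -0.148) = 0.000
0 ⊗ (B ⊗ B) = max(0, 0.000 + 0.000 − 1) = max(0, -1.000) = 0.000
~(0 ⊗ (B ⊗ B)) = 1 − 0.000 = 1.000
((B ∧ C) ⊗ (B ∧ A)) ⊗ ~(0 ⊗ (B ⊗ B)) = max(0, 0.000 + 1.000 − 1) = max(0, 0.000) = 0.000
~(((B ∧ C) ⊗ (B ∧ A)) ⊗ ~(0 ⊗ (B ⊗ B))) = 1 − 0.000 = 1.000
B ⊗ ~(((B ∧ C) ⊗ (B ∧ A)) ⊗ ~(0 ⊗ (B ⊗ B))) = max(0, 0.426 + 1.000 − 1) = max(0, 0.426) = 0.426
(B ⊗ ~(((B ∧ C) ⊗ (B ∧ A)) ⊗ ~(0 ⊗ (B ⊗ B)))) ⊗ B = max(0, 0.426 + 0.426 − 1) = max(0, -0.148) = 0.000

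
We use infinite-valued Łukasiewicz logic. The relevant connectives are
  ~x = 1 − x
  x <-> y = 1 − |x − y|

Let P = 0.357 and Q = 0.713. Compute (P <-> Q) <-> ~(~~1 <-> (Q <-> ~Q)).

0.782

P <-> Q = 1 − |0.357 − 0.713| = 1 − 0.356 = 0.644
~1 = 1 − 1.000 = 0.000
~~1 = 1 − 0.000 = 1.000
~Q = 1 − 0.713 = 0.287
Q <-> ~Q = 1 − |0.713 − 0.287| = 1 − 0.426 = 0.574
~~1 <-> (Q <-> ~Q) = 1 − |1.000 − 0.574| = 1 − 0.426 = 0.574
~(~~1 <-> (Q <-> ~Q)) = 1 − 0.574 = 0.426
(P <-> Q) <-> ~(~~1 <-> (Q <-> ~Q)) = 1 − |0.644 − 0.426| = 1 − 0.218 = 0.782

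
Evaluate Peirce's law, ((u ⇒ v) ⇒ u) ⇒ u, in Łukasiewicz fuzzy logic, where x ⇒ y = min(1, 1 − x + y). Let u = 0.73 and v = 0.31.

0.73

u ⇒ v = min(1, 1 − 0.73 + 0.31) = min(1, 0.58) = 0.58
(u ⇒ v) ⇒ u = min(1, 1 − 0.58 + 0.73) = min(1, 1.15) = 1.00
((u ⇒ v) ⇒ u) ⇒ u = min(1, 1 − 1.00 + 0.73) = min(1, 0.73) = 0.73
(The value 0.73 < 1 shows this instance is not satisfied; not a Ł∞-tautology in general.)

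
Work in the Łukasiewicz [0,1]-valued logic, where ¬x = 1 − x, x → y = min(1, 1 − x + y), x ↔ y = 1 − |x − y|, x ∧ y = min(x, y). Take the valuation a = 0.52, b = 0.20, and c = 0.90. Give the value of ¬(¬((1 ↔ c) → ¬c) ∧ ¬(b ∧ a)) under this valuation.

0.20

1 ↔ c = 1 − |1.00 − 0.90| = 1 − 0.10 = 0.90
¬c = 1 − 0.90 = 0.10
(1 ↔ c) → ¬c = min(1, 1 − 0.90 + 0.10) = min(1, 0.20) = 0.20
¬((1 ↔ c) → ¬c) = 1 − 0.20 = 0.80
b ∧ a = min(0.20, 0.52) = 0.20
¬(b ∧ a) = 1 − 0.20 = 0.80
¬((1 ↔ c) → ¬c) ∧ ¬(b ∧ a) = min(0.80, 0.80) = 0.80
¬(¬((1 ↔ c) → ¬c) ∧ ¬(b ∧ a)) = 1 − 0.80 = 0.20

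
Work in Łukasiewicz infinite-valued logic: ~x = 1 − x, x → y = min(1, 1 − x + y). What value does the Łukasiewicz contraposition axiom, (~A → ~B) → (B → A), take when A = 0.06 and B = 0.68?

~A = 1 − 0.06 = 0.94
~B = 1 − 0.68 = 0.32
~A → ~B = min(1, 1 − 0.94 + 0.32) = min(1, 0.38) = 0.38
B → A = min(1, 1 − 0.68 + 0.06) = min(1, 0.38) = 0.38
(~A → ~B) → (B → A) = min(1, 1 − 0.38 + 0.38) = min(1, 1.00) = 1.00
(As expected: an axiom of Ł∞, always 1.)

1.00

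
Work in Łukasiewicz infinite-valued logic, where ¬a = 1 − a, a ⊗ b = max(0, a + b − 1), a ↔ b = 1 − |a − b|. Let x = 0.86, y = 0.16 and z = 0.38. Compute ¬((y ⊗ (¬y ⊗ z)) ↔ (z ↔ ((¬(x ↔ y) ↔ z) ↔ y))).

0.90

¬y = 1 − 0.16 = 0.84
¬y ⊗ z = max(0, 0.84 + 0.38 − 1) = max(0, 0.22) = 0.22
y ⊗ (¬y ⊗ z) = max(0, 0.16 + 0.22 − 1) = max(0, -0.62) = 0.00
x ↔ y = 1 − |0.86 − 0.16| = 1 − 0.70 = 0.30
¬(x ↔ y) = 1 − 0.30 = 0.70
¬(x ↔ y) ↔ z = 1 − |0.70 − 0.38| = 1 − 0.32 = 0.68
(¬(x ↔ y) ↔ z) ↔ y = 1 − |0.68 − 0.16| = 1 − 0.52 = 0.48
z ↔ ((¬(x ↔ y) ↔ z) ↔ y) = 1 − |0.38 − 0.48| = 1 − 0.10 = 0.90
(y ⊗ (¬y ⊗ z)) ↔ (z ↔ ((¬(x ↔ y) ↔ z) ↔ y)) = 1 − |0.00 − 0.90| = 1 − 0.90 = 0.10
¬((y ⊗ (¬y ⊗ z)) ↔ (z ↔ ((¬(x ↔ y) ↔ z) ↔ y))) = 1 − 0.10 = 0.90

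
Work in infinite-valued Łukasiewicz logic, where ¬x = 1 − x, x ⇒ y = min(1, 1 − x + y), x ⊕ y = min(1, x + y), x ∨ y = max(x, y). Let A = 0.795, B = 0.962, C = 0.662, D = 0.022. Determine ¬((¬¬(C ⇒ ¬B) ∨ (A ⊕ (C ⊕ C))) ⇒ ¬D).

¬B = 1 − 0.962 = 0.038
C ⇒ ¬B = min(1, 1 − 0.662 + 0.038) = min(1, 0.376) = 0.376
¬(C ⇒ ¬B) = 1 − 0.376 = 0.624
¬¬(C ⇒ ¬B) = 1 − 0.624 = 0.376
C ⊕ C = min(1, 0.662 + 0.662) = min(1, 1.324) = 1.000
A ⊕ (C ⊕ C) = min(1, 0.795 + 1.000) = min(1, 1.795) = 1.000
¬¬(C ⇒ ¬B) ∨ (A ⊕ (C ⊕ C)) = max(0.376, 1.000) = 1.000
¬D = 1 − 0.022 = 0.978
(¬¬(C ⇒ ¬B) ∨ (A ⊕ (C ⊕ C))) ⇒ ¬D = min(1, 1 − 1.000 + 0.978) = min(1, 0.978) = 0.978
¬((¬¬(C ⇒ ¬B) ∨ (A ⊕ (C ⊕ C))) ⇒ ¬D) = 1 − 0.978 = 0.022

0.022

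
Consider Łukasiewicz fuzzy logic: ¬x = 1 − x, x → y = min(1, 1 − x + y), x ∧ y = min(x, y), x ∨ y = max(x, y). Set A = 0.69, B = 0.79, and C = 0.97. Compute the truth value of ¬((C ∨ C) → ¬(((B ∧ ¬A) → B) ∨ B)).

0.97

C ∨ C = max(0.97, 0.97) = 0.97
¬A = 1 − 0.69 = 0.31
B ∧ ¬A = min(0.79, 0.31) = 0.31
(B ∧ ¬A) → B = min(1, 1 − 0.31 + 0.79) = min(1, 1.48) = 1.00
((B ∧ ¬A) → B) ∨ B = max(1.00, 0.79) = 1.00
¬(((B ∧ ¬A) → B) ∨ B) = 1 − 1.00 = 0.00
(C ∨ C) → ¬(((B ∧ ¬A) → B) ∨ B) = min(1, 1 − 0.97 + 0.00) = min(1, 0.03) = 0.03
¬((C ∨ C) → ¬(((B ∧ ¬A) → B) ∨ B)) = 1 − 0.03 = 0.97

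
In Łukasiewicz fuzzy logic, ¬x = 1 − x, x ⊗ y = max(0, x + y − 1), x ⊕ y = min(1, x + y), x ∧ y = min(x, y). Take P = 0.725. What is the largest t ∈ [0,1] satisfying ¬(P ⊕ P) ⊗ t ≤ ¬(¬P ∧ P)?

1.000

P ⊕ P = min(1, 0.725 + 0.725) = min(1, 1.450) = 1.000
¬(P ⊕ P) = 1 − 1.000 = 0.000
So the left factor is ¬(P ⊕ P) = 0.000.
¬P = 1 − 0.725 = 0.275
¬P ∧ P = min(0.275, 0.725) = 0.275
¬(¬P ∧ P) = 1 − 0.275 = 0.725
So the right-hand bound is ¬(¬P ∧ P) = 0.725.
The residuum of the Łukasiewicz t-norm gives the supremum: min(1, 1 − 0.000 + 0.725).
1 − 0.000 + 0.725 = 1.725, so t = min(1, 1.725) = 1.000.
Check: 0.000 ⊗ 1.000 = max(0, 0.000) = 0.000 ≤ 0.725.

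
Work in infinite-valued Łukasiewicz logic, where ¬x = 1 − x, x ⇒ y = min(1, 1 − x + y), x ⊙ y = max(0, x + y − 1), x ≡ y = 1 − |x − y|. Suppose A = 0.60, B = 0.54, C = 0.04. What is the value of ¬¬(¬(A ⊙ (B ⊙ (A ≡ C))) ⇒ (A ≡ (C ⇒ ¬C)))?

A ≡ C = 1 − |0.60 − 0.04| = 1 − 0.56 = 0.44
B ⊙ (A ≡ C) = max(0, 0.54 + 0.44 − 1) = max(0, -0.02) = 0.00
A ⊙ (B ⊙ (A ≡ C)) = max(0, 0.60 + 0.00 − 1) = max(0, -0.40) = 0.00
¬(A ⊙ (B ⊙ (A ≡ C))) = 1 − 0.00 = 1.00
¬C = 1 − 0.04 = 0.96
C ⇒ ¬C = min(1, 1 − 0.04 + 0.96) = min(1, 1.92) = 1.00
A ≡ (C ⇒ ¬C) = 1 − |0.60 − 1.00| = 1 − 0.40 = 0.60
¬(A ⊙ (B ⊙ (A ≡ C))) ⇒ (A ≡ (C ⇒ ¬C)) = min(1, 1 − 1.00 + 0.60) = min(1, 0.60) = 0.60
¬(¬(A ⊙ (B ⊙ (A ≡ C))) ⇒ (A ≡ (C ⇒ ¬C))) = 1 − 0.60 = 0.40
¬¬(¬(A ⊙ (B ⊙ (A ≡ C))) ⇒ (A ≡ (C ⇒ ¬C))) = 1 − 0.40 = 0.60

0.60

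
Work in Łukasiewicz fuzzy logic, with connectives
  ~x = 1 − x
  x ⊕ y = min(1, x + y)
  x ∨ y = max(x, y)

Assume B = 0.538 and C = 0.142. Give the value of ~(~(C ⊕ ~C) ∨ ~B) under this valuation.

0.538

~C = 1 − 0.142 = 0.858
C ⊕ ~C = min(1, 0.142 + 0.858) = min(1, 1.000) = 1.000
~(C ⊕ ~C) = 1 − 1.000 = 0.000
~B = 1 − 0.538 = 0.462
~(C ⊕ ~C) ∨ ~B = max(0.000, 0.462) = 0.462
~(~(C ⊕ ~C) ∨ ~B) = 1 − 0.462 = 0.538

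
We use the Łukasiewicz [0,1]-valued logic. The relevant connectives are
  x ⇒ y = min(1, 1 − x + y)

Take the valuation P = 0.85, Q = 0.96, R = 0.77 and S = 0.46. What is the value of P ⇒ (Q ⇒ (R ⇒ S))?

0.88

R ⇒ S = min(1, 1 − 0.77 + 0.46) = min(1, 0.69) = 0.69
Q ⇒ (R ⇒ S) = min(1, 1 − 0.96 + 0.69) = min(1, 0.73) = 0.73
P ⇒ (Q ⇒ (R ⇒ S)) = min(1, 1 − 0.85 + 0.73) = min(1, 0.88) = 0.88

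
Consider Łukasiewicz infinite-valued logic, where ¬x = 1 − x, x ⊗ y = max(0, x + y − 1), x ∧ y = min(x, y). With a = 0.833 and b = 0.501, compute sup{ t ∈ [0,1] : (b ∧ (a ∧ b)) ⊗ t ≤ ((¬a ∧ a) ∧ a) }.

0.666

a ∧ b = min(0.833, 0.501) = 0.501
b ∧ (a ∧ b) = min(0.501, 0.501) = 0.501
So the left factor is b ∧ (a ∧ b) = 0.501.
¬a = 1 − 0.833 = 0.167
¬a ∧ a = min(0.167, 0.833) = 0.167
(¬a ∧ a) ∧ a = min(0.167, 0.833) = 0.167
So the right-hand bound is (¬a ∧ a) ∧ a = 0.167.
The residuum of the Łukasiewicz t-norm gives the supremum: min(1, 1 − 0.501 + 0.167).
1 − 0.501 + 0.167 = 0.666, so t = min(1, 0.666) = 0.666.
Check: 0.501 ⊗ 0.666 = max(0, 0.167) = 0.167 ≤ 0.167.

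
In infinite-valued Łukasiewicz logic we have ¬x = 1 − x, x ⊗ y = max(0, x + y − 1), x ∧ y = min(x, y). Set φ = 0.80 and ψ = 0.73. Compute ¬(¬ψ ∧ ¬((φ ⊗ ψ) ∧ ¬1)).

¬ψ = 1 − 0.73 = 0.27
φ ⊗ ψ = max(0, 0.80 + 0.73 − 1) = max(0, 0.53) = 0.53
¬1 = 1 − 1.00 = 0.00
(φ ⊗ ψ) ∧ ¬1 = min(0.53, 0.00) = 0.00
¬((φ ⊗ ψ) ∧ ¬1) = 1 − 0.00 = 1.00
¬ψ ∧ ¬((φ ⊗ ψ) ∧ ¬1) = min(0.27, 1.00) = 0.27
¬(¬ψ ∧ ¬((φ ⊗ ψ) ∧ ¬1)) = 1 − 0.27 = 0.73

0.73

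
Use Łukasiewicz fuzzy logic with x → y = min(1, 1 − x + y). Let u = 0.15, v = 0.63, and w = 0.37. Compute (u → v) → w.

u → v = min(1, 1 − 0.15 + 0.63) = min(1, 1.48) = 1.00
(u → v) → w = min(1, 1 − 1.00 + 0.37) = min(1, 0.37) = 0.37

0.37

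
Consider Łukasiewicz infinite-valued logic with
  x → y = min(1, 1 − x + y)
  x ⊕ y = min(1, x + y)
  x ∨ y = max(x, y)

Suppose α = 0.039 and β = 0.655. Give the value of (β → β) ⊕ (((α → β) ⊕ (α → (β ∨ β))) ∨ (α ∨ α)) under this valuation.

1.000

β → β = min(1, 1 − 0.655 + 0.655) = min(1, 1.000) = 1.000
α → β = min(1, 1 − 0.039 + 0.655) = min(1, 1.616) = 1.000
β ∨ β = max(0.655, 0.655) = 0.655
α → (β ∨ β) = min(1, 1 − 0.039 + 0.655) = min(1, 1.616) = 1.000
(α → β) ⊕ (α → (β ∨ β)) = min(1, 1.000 + 1.000) = min(1, 2.000) = 1.000
α ∨ α = max(0.039, 0.039) = 0.039
((α → β) ⊕ (α → (β ∨ β))) ∨ (α ∨ α) = max(1.000, 0.039) = 1.000
(β → β) ⊕ (((α → β) ⊕ (α → (β ∨ β))) ∨ (α ∨ α)) = min(1, 1.000 + 1.000) = min(1, 2.000) = 1.000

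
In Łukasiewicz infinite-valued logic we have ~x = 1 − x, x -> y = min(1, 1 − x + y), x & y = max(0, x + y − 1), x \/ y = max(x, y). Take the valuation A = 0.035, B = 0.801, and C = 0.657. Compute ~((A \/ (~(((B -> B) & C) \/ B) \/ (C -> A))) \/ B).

B -> B = min(1, 1 − 0.801 + 0.801) = min(1, 1.000) = 1.000
(B -> B) & C = max(0, 1.000 + 0.657 − 1) = max(0, 0.657) = 0.657
((B -> B) & C) \/ B = max(0.657, 0.801) = 0.801
~(((B -> B) & C) \/ B) = 1 − 0.801 = 0.199
C -> A = min(1, 1 − 0.657 + 0.035) = min(1, 0.378) = 0.378
~(((B -> B) & C) \/ B) \/ (C -> A) = max(0.199, 0.378) = 0.378
A \/ (~(((B -> B) & C) \/ B) \/ (C -> A)) = max(0.035, 0.378) = 0.378
(A \/ (~(((B -> B) & C) \/ B) \/ (C -> A))) \/ B = max(0.378, 0.801) = 0.801
~((A \/ (~(((B -> B) & C) \/ B) \/ (C -> A))) \/ B) = 1 − 0.801 = 0.199

0.199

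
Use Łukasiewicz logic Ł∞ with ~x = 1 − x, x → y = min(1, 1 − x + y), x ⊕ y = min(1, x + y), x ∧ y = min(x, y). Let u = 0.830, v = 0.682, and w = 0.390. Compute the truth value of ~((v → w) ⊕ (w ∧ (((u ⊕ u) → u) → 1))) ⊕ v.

0.682

v → w = min(1, 1 − 0.682 + 0.390) = min(1, 0.708) = 0.708
u ⊕ u = min(1, 0.830 + 0.830) = min(1, 1.660) = 1.000
(u ⊕ u) → u = min(1, 1 − 1.000 + 0.830) = min(1, 0.830) = 0.830
((u ⊕ u) → u) → 1 = min(1, 1 − 0.830 + 1.000) = min(1, 1.170) = 1.000
w ∧ (((u ⊕ u) → u) → 1) = min(0.390, 1.000) = 0.390
(v → w) ⊕ (w ∧ (((u ⊕ u) → u) → 1)) = min(1, 0.708 + 0.390) = min(1, 1.098) = 1.000
~((v → w) ⊕ (w ∧ (((u ⊕ u) → u) → 1))) = 1 − 1.000 = 0.000
~((v → w) ⊕ (w ∧ (((u ⊕ u) → u) → 1))) ⊕ v = min(1, 0.000 + 0.682) = min(1, 0.682) = 0.682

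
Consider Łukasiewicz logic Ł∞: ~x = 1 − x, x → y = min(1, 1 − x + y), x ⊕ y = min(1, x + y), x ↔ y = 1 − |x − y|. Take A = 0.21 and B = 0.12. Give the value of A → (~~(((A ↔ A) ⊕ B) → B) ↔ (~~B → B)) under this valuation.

0.91

A ↔ A = 1 − |0.21 − 0.21| = 1 − 0.00 = 1.00
(A ↔ A) ⊕ B = min(1, 1.00 + 0.12) = min(1, 1.12) = 1.00
((A ↔ A) ⊕ B) → B = min(1, 1 − 1.00 + 0.12) = min(1, 0.12) = 0.12
~(((A ↔ A) ⊕ B) → B) = 1 − 0.12 = 0.88
~~(((A ↔ A) ⊕ B) → B) = 1 − 0.88 = 0.12
~B = 1 − 0.12 = 0.88
~~B = 1 − 0.88 = 0.12
~~B → B = min(1, 1 − 0.12 + 0.12) = min(1, 1.00) = 1.00
~~(((A ↔ A) ⊕ B) → B) ↔ (~~B → B) = 1 − |0.12 − 1.00| = 1 − 0.88 = 0.12
A → (~~(((A ↔ A) ⊕ B) → B) ↔ (~~B → B)) = min(1, 1 − 0.21 + 0.12) = min(1, 0.91) = 0.91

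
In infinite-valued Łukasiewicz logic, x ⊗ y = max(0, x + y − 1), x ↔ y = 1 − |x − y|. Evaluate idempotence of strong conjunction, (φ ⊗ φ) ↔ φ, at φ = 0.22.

φ ⊗ φ = max(0, 0.22 + 0.22 − 1) = max(0, -0.56) = 0.00
(φ ⊗ φ) ↔ φ = 1 − |0.00 − 0.22| = 1 − 0.22 = 0.78
(The value 0.78 < 1 shows this instance is not satisfied; fails in Ł∞ since a ⊗ a = max(0, 2a−1) ≠ a in general.)

0.78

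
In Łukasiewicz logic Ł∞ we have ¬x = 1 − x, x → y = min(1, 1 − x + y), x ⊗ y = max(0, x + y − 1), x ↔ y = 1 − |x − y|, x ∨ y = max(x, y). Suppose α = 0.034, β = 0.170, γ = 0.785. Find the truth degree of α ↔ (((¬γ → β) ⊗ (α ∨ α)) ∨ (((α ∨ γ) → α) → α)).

0.249

¬γ = 1 − 0.785 = 0.215
¬γ → β = min(1, 1 − 0.215 + 0.170) = min(1, 0.955) = 0.955
α ∨ α = max(0.034, 0.034) = 0.034
(¬γ → β) ⊗ (α ∨ α) = max(0, 0.955 + 0.034 − 1) = max(0, -0.011) = 0.000
α ∨ γ = max(0.034, 0.785) = 0.785
(α ∨ γ) → α = min(1, 1 − 0.785 + 0.034) = min(1, 0.249) = 0.249
((α ∨ γ) → α) → α = min(1, 1 − 0.249 + 0.034) = min(1, 0.785) = 0.785
((¬γ → β) ⊗ (α ∨ α)) ∨ (((α ∨ γ) → α) → α) = max(0.000, 0.785) = 0.785
α ↔ (((¬γ → β) ⊗ (α ∨ α)) ∨ (((α ∨ γ) → α) → α)) = 1 − |0.034 − 0.785| = 1 − 0.751 = 0.249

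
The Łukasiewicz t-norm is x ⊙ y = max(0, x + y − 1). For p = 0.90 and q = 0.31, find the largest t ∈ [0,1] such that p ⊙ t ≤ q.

The residuum of the Łukasiewicz t-norm gives the supremum: min(1, 1 − 0.90 + 0.31).
1 − 0.90 + 0.31 = 0.41, so t = min(1, 0.41) = 0.41.
Check: 0.90 ⊙ 0.41 = max(0, 0.31) = 0.31 ≤ 0.31.

0.41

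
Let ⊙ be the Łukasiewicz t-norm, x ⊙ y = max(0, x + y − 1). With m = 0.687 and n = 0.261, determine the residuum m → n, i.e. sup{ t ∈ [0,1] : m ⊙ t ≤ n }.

0.574

The residuum of the Łukasiewicz t-norm gives the supremum: min(1, 1 − 0.687 + 0.261).
1 − 0.687 + 0.261 = 0.574, so t = min(1, 0.574) = 0.574.
Check: 0.687 ⊙ 0.574 = max(0, 0.261) = 0.261 ≤ 0.261.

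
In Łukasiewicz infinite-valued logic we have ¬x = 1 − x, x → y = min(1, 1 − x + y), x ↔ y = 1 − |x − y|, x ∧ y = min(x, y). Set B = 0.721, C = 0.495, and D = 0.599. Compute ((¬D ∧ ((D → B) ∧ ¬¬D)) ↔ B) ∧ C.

¬D = 1 − 0.599 = 0.401
D → B = min(1, 1 − 0.599 + 0.721) = min(1, 1.122) = 1.000
¬¬D = 1 − 0.401 = 0.599
(D → B) ∧ ¬¬D = min(1.000, 0.599) = 0.599
¬D ∧ ((D → B) ∧ ¬¬D) = min(0.401, 0.599) = 0.401
(¬D ∧ ((D → B) ∧ ¬¬D)) ↔ B = 1 − |0.401 − 0.721| = 1 − 0.320 = 0.680
((¬D ∧ ((D → B) ∧ ¬¬D)) ↔ B) ∧ C = min(0.680, 0.495) = 0.495

0.495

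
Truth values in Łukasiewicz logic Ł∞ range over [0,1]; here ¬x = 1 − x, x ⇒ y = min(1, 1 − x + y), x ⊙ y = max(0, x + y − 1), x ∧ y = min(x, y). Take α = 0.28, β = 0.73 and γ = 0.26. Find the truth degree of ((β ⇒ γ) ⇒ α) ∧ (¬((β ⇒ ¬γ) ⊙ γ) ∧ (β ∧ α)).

0.28

β ⇒ γ = min(1, 1 − 0.73 + 0.26) = min(1, 0.53) = 0.53
(β ⇒ γ) ⇒ α = min(1, 1 − 0.53 + 0.28) = min(1, 0.75) = 0.75
¬γ = 1 − 0.26 = 0.74
β ⇒ ¬γ = min(1, 1 − 0.73 + 0.74) = min(1, 1.01) = 1.00
(β ⇒ ¬γ) ⊙ γ = max(0, 1.00 + 0.26 − 1) = max(0, 0.26) = 0.26
¬((β ⇒ ¬γ) ⊙ γ) = 1 − 0.26 = 0.74
β ∧ α = min(0.73, 0.28) = 0.28
¬((β ⇒ ¬γ) ⊙ γ) ∧ (β ∧ α) = min(0.74, 0.28) = 0.28
((β ⇒ γ) ⇒ α) ∧ (¬((β ⇒ ¬γ) ⊙ γ) ∧ (β ∧ α)) = min(0.75, 0.28) = 0.28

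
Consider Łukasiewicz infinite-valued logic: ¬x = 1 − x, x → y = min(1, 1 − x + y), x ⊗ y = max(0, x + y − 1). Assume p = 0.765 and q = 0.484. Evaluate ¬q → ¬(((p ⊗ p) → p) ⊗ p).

¬q = 1 − 0.484 = 0.516
p ⊗ p = max(0, 0.765 + 0.765 − 1) = max(0, 0.530) = 0.530
(p ⊗ p) → p = min(1, 1 − 0.530 + 0.765) = min(1, 1.235) = 1.000
((p ⊗ p) → p) ⊗ p = max(0, 1.000 + 0.765 − 1) = max(0, 0.765) = 0.765
¬(((p ⊗ p) → p) ⊗ p) = 1 − 0.765 = 0.235
¬q → ¬(((p ⊗ p) → p) ⊗ p) = min(1, 1 − 0.516 + 0.235) = min(1, 0.719) = 0.719

0.719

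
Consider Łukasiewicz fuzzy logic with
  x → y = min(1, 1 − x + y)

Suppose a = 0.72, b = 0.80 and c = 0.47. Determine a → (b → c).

b → c = min(1, 1 − 0.80 + 0.47) = min(1, 0.67) = 0.67
a → (b → c) = min(1, 1 − 0.72 + 0.67) = min(1, 0.95) = 0.95

0.95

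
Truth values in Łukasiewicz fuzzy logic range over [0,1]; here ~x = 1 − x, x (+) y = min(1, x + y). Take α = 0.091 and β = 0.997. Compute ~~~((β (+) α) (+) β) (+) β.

β (+) α = min(1, 0.997 + 0.091) = min(1, 1.088) = 1.000
(β (+) α) (+) β = min(1, 1.000 + 0.997) = min(1, 1.997) = 1.000
~((β (+) α) (+) β) = 1 − 1.000 = 0.000
~~((β (+) α) (+) β) = 1 − 0.000 = 1.000
~~~((β (+) α) (+) β) = 1 − 1.000 = 0.000
~~~((β (+) α) (+) β) (+) β = min(1, 0.000 + 0.997) = min(1, 0.997) = 0.997

0.997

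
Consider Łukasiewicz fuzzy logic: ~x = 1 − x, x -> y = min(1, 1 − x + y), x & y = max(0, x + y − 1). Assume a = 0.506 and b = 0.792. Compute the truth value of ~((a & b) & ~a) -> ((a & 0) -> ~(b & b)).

a & b = max(0, 0.506 + 0.792 − 1) = max(0, 0.298) = 0.298
~a = 1 − 0.506 = 0.494
(a & b) & ~a = max(0, 0.298 + 0.494 − 1) = max(0, -0.208) = 0.000
~((a & b) & ~a) = 1 − 0.000 = 1.000
a & 0 = max(0, 0.506 + 0.000 − 1) = max(0, -0.494) = 0.000
b & b = max(0, 0.792 + 0.792 − 1) = max(0, 0.584) = 0.584
~(b & b) = 1 − 0.584 = 0.416
(a & 0) -> ~(b & b) = min(1, 1 − 0.000 + 0.416) = min(1, 1.416) = 1.000
~((a & b) & ~a) -> ((a & 0) -> ~(b & b)) = min(1, 1 − 1.000 + 1.000) = min(1, 1.000) = 1.000

1.000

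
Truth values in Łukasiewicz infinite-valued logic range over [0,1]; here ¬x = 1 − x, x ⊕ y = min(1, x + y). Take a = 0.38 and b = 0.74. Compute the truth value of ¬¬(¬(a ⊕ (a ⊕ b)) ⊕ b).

a ⊕ b = min(1, 0.38 + 0.74) = min(1, 1.12) = 1.00
a ⊕ (a ⊕ b) = min(1, 0.38 + 1.00) = min(1, 1.38) = 1.00
¬(a ⊕ (a ⊕ b)) = 1 − 1.00 = 0.00
¬(a ⊕ (a ⊕ b)) ⊕ b = min(1, 0.00 + 0.74) = min(1, 0.74) = 0.74
¬(¬(a ⊕ (a ⊕ b)) ⊕ b) = 1 − 0.74 = 0.26
¬¬(¬(a ⊕ (a ⊕ b)) ⊕ b) = 1 − 0.26 = 0.74

0.74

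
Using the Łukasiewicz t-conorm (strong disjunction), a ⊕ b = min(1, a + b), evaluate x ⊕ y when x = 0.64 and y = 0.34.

x ⊕ y = min(1, 0.64 + 0.34) = min(1, 0.98) = 0.98
For comparison, the Gödel t-conorm max(a, b) would give 0.64.

0.98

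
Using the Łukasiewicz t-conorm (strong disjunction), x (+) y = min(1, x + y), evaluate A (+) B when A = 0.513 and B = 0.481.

0.994

A (+) B = min(1, 0.513 + 0.481) = min(1, 0.994) = 0.994
For comparison, the Gödel t-conorm max(x, y) would give 0.513.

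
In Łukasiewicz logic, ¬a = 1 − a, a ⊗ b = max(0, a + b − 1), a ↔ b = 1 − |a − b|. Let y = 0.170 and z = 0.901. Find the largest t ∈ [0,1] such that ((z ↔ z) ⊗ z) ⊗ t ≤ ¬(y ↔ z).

0.830

z ↔ z = 1 − |0.901 − 0.901| = 1 − 0.000 = 1.000
(z ↔ z) ⊗ z = max(0, 1.000 + 0.901 − 1) = max(0, 0.901) = 0.901
So the left factor is (z ↔ z) ⊗ z = 0.901.
y ↔ z = 1 − |0.170 − 0.901| = 1 − 0.731 = 0.269
¬(y ↔ z) = 1 − 0.269 = 0.731
So the right-hand bound is ¬(y ↔ z) = 0.731.
The residuum of the Łukasiewicz t-norm gives the supremum: min(1, 1 − 0.901 + 0.731).
1 − 0.901 + 0.731 = 0.830, so t = min(1, 0.830) = 0.830.
Check: 0.901 ⊗ 0.830 = max(0, 0.731) = 0.731 ≤ 0.731.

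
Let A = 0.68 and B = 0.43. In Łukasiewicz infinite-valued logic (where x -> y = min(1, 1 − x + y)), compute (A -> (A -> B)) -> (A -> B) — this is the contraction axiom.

A -> B = min(1, 1 − 0.68 + 0.43) = min(1, 0.75) = 0.75
A -> (A -> B) = min(1, 1 − 0.68 + 0.75) = min(1, 1.07) = 1.00
(A -> (A -> B)) -> (A -> B) = min(1, 1 − 1.00 + 0.75) = min(1, 0.75) = 0.75
(The value 0.75 < 1 shows this instance is not satisfied; fails in Ł∞ (the t-norm is not idempotent).)

0.75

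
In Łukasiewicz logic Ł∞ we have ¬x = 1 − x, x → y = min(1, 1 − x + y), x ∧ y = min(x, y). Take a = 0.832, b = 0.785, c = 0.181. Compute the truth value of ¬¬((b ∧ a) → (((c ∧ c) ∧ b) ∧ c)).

0.396

b ∧ a = min(0.785, 0.832) = 0.785
c ∧ c = min(0.181, 0.181) = 0.181
(c ∧ c) ∧ b = min(0.181, 0.785) = 0.181
((c ∧ c) ∧ b) ∧ c = min(0.181, 0.181) = 0.181
(b ∧ a) → (((c ∧ c) ∧ b) ∧ c) = min(1, 1 − 0.785 + 0.181) = min(1, 0.396) = 0.396
¬((b ∧ a) → (((c ∧ c) ∧ b) ∧ c)) = 1 − 0.396 = 0.604
¬¬((b ∧ a) → (((c ∧ c) ∧ b) ∧ c)) = 1 − 0.604 = 0.396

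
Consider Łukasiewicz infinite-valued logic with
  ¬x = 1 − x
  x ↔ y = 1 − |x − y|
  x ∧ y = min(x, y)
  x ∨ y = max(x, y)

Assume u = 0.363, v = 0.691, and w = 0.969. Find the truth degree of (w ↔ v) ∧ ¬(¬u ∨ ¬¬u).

w ↔ v = 1 − |0.969 − 0.691| = 1 − 0.278 = 0.722
¬u = 1 − 0.363 = 0.637
¬¬u = 1 − 0.637 = 0.363
¬u ∨ ¬¬u = max(0.637, 0.363) = 0.637
¬(¬u ∨ ¬¬u) = 1 − 0.637 = 0.363
(w ↔ v) ∧ ¬(¬u ∨ ¬¬u) = min(0.722, 0.363) = 0.363

0.363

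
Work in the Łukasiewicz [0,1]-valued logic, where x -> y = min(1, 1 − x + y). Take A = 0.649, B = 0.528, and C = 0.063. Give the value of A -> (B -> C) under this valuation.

B -> C = min(1, 1 − 0.528 + 0.063) = min(1, 0.535) = 0.535
A -> (B -> C) = min(1, 1 − 0.649 + 0.535) = min(1, 0.886) = 0.886

0.886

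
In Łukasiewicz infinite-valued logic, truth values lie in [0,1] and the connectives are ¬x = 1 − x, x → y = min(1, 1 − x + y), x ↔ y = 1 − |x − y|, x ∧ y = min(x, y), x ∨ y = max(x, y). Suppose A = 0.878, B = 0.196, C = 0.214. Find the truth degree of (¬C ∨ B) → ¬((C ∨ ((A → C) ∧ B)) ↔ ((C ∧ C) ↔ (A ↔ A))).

0.214

¬C = 1 − 0.214 = 0.786
¬C ∨ B = max(0.786, 0.196) = 0.786
A → C = min(1, 1 − 0.878 + 0.214) = min(1, 0.336) = 0.336
(A → C) ∧ B = min(0.336, 0.196) = 0.196
C ∨ ((A → C) ∧ B) = max(0.214, 0.196) = 0.214
C ∧ C = min(0.214, 0.214) = 0.214
A ↔ A = 1 − |0.878 − 0.878| = 1 − 0.000 = 1.000
(C ∧ C) ↔ (A ↔ A) = 1 − |0.214 − 1.000| = 1 − 0.786 = 0.214
(C ∨ ((A → C) ∧ B)) ↔ ((C ∧ C) ↔ (A ↔ A)) = 1 − |0.214 − 0.214| = 1 − 0.000 = 1.000
¬((C ∨ ((A → C) ∧ B)) ↔ ((C ∧ C) ↔ (A ↔ A))) = 1 − 1.000 = 0.000
(¬C ∨ B) → ¬((C ∨ ((A → C) ∧ B)) ↔ ((C ∧ C) ↔ (A ↔ A))) = min(1, 1 − 0.786 + 0.000) = min(1, 0.214) = 0.214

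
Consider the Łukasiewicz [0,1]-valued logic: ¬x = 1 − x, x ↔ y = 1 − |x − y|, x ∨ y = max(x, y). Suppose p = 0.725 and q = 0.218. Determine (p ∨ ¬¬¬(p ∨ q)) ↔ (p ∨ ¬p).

1.000

p ∨ q = max(0.725, 0.218) = 0.725
¬(p ∨ q) = 1 − 0.725 = 0.275
¬¬(p ∨ q) = 1 − 0.275 = 0.725
¬¬¬(p ∨ q) = 1 − 0.725 = 0.275
p ∨ ¬¬¬(p ∨ q) = max(0.725, 0.275) = 0.725
¬p = 1 − 0.725 = 0.275
p ∨ ¬p = max(0.725, 0.275) = 0.725
(p ∨ ¬¬¬(p ∨ q)) ↔ (p ∨ ¬p) = 1 − |0.725 − 0.725| = 1 − 0.000 = 1.000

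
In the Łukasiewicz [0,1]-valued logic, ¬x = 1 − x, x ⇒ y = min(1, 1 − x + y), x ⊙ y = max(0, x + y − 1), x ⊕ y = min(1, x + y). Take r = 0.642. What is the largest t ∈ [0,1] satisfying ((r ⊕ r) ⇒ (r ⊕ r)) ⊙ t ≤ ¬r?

r ⊕ r = min(1, 0.642 + 0.642) = min(1, 1.284) = 1.000
(r ⊕ r) ⇒ (r ⊕ r) = min(1, 1 − 1.000 + 1.000) = min(1, 1.000) = 1.000
So the left factor is (r ⊕ r) ⇒ (r ⊕ r) = 1.000.
¬r = 1 − 0.642 = 0.358
So the right-hand bound is ¬r = 0.358.
The residuum of the Łukasiewicz t-norm gives the supremum: min(1, 1 − 1.000 + 0.358).
1 − 1.000 + 0.358 = 0.358, so t = min(1, 0.358) = 0.358.
Check: 1.000 ⊙ 0.358 = max(0, 0.358) = 0.358 ≤ 0.358.

0.358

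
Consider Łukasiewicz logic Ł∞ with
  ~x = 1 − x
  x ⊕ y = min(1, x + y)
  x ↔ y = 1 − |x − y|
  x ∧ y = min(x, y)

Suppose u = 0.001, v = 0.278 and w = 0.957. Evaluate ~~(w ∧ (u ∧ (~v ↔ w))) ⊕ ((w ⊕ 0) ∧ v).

~v = 1 − 0.278 = 0.722
~v ↔ w = 1 − |0.722 − 0.957| = 1 − 0.235 = 0.765
u ∧ (~v ↔ w) = min(0.001, 0.765) = 0.001
w ∧ (u ∧ (~v ↔ w)) = min(0.957, 0.001) = 0.001
~(w ∧ (u ∧ (~v ↔ w))) = 1 − 0.001 = 0.999
~~(w ∧ (u ∧ (~v ↔ w))) = 1 − 0.999 = 0.001
w ⊕ 0 = min(1, 0.957 + 0.000) = min(1, 0.957) = 0.957
(w ⊕ 0) ∧ v = min(0.957, 0.278) = 0.278
~~(w ∧ (u ∧ (~v ↔ w))) ⊕ ((w ⊕ 0) ∧ v) = min(1, 0.001 + 0.278) = min(1, 0.279) = 0.279

0.279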